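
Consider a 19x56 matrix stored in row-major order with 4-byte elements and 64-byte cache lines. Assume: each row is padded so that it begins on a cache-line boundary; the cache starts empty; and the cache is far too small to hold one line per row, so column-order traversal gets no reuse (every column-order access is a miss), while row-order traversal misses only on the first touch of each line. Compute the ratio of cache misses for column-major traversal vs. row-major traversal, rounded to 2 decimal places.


Each row occupies 56 * 4 = 224 bytes and starts on a line boundary, so it spans ceil(224 / 64) = 4 cache lines.
Row-major traversal misses (one per line touched): 19 * ceil(56 * 4 / 64) = 76
Column-major traversal misses (no reuse, every access misses): 19 * 56 = 1064
Ratio = 1064 / 76 = 14.0

14.0


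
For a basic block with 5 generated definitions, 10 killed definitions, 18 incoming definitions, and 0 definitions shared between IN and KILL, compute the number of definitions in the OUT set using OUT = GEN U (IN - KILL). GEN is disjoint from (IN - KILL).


IN - KILL: 18 - 0 = 18 surviving definitions
OUT = GEN + surviving = 5 + 18 = 23

23


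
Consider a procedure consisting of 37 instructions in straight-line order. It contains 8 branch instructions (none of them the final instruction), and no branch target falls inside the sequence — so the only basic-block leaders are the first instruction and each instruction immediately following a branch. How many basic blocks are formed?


With no in-sequence branch targets, the leaders are the first instruction plus the instruction after each branch.
Number of basic blocks = branches + 1
= 8 + 1 = 9

9


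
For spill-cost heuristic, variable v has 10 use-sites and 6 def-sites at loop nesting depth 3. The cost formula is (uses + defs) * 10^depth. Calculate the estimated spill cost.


uses + defs = 10 + 6 = 16
10^3 = 1000
Spill cost = 16 * 1000 = 16000

16000


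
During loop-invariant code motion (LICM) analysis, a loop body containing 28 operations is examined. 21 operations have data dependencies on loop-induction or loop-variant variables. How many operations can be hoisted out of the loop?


Invariant candidates = total - loop-dependent
= 28 - 21 = 7

7


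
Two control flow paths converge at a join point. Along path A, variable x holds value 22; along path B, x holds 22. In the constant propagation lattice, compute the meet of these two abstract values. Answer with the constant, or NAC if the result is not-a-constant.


Meet operation: if both paths give the same constant, result is that constant; if they differ, result is NAC (not-a-constant).
Path A: 22, Path B: 22 -> equal
Result: constant -> 22

22


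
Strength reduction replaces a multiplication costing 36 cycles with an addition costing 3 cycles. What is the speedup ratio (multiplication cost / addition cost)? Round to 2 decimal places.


Ratio = mult_cost / add_cost = 36 / 3 = 12.0

12.0


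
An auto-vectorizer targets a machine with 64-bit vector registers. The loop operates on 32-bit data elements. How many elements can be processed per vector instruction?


Width = SIMD bits / data type bits
= 64 / 32 = 2

2


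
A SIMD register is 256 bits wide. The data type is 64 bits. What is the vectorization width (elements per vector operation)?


Width = SIMD bits / data type bits
= 256 / 64 = 4

4


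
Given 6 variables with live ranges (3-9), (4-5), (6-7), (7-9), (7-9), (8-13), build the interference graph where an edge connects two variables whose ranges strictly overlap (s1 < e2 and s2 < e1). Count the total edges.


Check all pairs for overlapping intervals.
Two intervals (s1,e1) and (s2,e2) overlap if s1 < e2 and s2 < e1.
v0 (3-9) vs v1..v5: overlaps v1, v2, v3, v4, v5 -> 5
v1 (4-5) vs v2..v5: overlaps none -> 0
v2 (6-7) vs v3..v5: overlaps none -> 0
v3 (7-9) vs v4..v5: overlaps v4, v5 -> 2
v4 (7-9) vs v5: overlaps v5 -> 1
Total overlapping pairs = 5 + 0 + 0 + 2 + 1 = 8

8


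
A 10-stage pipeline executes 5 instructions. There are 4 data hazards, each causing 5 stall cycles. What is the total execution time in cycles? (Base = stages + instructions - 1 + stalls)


Base cycles = 10 + 5 - 1 = 14
Total stalls = 4 * 5 = 20
Total = 14 + 20 = 34

34


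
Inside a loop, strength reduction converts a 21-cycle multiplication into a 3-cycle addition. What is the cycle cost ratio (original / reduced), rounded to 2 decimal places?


Ratio = mult_cost / add_cost = 21 / 3 = 7.0

7.0


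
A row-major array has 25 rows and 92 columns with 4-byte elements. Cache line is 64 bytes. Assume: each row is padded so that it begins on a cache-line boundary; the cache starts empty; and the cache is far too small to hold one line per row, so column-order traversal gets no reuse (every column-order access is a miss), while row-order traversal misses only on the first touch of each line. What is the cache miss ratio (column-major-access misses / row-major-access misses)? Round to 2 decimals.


Each row occupies 92 * 4 = 368 bytes and starts on a line boundary, so it spans ceil(368 / 64) = 6 cache lines.
Row-major traversal misses (one per line touched): 25 * ceil(92 * 4 / 64) = 150
Column-major traversal misses (no reuse, every access misses): 25 * 92 = 2300
Ratio = 2300 / 150 = 15.33

15.33


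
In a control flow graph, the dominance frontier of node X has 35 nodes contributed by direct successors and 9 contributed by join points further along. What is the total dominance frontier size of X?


DF(X) = direct successor contributions + join point contributions
= 35 + 9 = 44

44


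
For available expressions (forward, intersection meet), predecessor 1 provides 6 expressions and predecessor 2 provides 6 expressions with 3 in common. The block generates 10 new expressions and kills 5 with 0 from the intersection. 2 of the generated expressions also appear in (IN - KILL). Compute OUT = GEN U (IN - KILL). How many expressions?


IN = intersection of predecessors = 3
IN - KILL = 3 - 0 = 3
|OUT| = |GEN| + |IN - KILL| - |GEN ∩ (IN - KILL)| = 10 + 3 - 2 = 11

11


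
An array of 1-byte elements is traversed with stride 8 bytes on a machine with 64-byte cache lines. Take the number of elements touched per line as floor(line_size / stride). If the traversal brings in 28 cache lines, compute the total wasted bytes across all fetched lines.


Elements per line = floor(64 / 8) = 8
Bytes used per line = 8 * 1 = 8
Wasted per line = 64 - 8 = 56
Total wasted = 56 * 28 = 1568

1568


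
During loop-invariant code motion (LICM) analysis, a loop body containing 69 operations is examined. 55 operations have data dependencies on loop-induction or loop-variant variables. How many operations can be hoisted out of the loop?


Invariant candidates = total - loop-dependent
= 69 - 55 = 14

14


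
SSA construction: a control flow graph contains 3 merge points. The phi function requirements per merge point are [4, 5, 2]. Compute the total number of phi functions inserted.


Total phi functions = sum of phi functions at each join node
= 4 + 5 + 2 = 11

11


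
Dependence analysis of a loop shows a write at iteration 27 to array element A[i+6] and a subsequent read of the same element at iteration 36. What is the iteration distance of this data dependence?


Distance = read iteration - write iteration
= 36 - 27 = 9

9


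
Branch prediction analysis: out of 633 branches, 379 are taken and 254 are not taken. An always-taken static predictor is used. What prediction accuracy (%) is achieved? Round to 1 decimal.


Predictor: always-taken
Correct predictions = 379
Accuracy = 379 / 633 * 100 = 59.9%

59.9


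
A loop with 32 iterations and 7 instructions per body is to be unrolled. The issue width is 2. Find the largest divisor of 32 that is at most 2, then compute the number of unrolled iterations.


Largest divisor of 32 <= 2 is 2
New iterations = 32 / 2 = 16

16


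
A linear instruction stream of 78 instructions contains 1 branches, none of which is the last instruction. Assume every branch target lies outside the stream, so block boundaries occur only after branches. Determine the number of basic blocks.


With no in-sequence branch targets, the leaders are the first instruction plus the instruction after each branch.
Number of basic blocks = branches + 1
= 1 + 1 = 2

2


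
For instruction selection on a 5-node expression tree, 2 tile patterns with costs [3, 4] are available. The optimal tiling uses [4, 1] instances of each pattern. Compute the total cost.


Total cost = sum(count_i * cost_i)
= 4*3 + 1*4
= 16

16


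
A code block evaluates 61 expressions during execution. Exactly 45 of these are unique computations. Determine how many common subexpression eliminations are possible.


CSE count = total expressions - unique expressions
= 61 - 45 = 16

16


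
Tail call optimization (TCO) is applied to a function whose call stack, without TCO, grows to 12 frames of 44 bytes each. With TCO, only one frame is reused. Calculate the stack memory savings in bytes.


Without TCO: 12 * 44 = 528 bytes
With TCO: reuse 1 frame = 44 bytes
Savings = 528 - 44 = 484

484


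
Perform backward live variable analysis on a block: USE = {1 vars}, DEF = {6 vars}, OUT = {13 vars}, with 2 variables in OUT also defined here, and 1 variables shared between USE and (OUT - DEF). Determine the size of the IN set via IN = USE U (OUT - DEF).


OUT - DEF: 13 - 2 = 11
|IN| = |USE| + |OUT - DEF| - |USE ∩ (OUT - DEF)| = 1 + 11 - 1 = 11

11


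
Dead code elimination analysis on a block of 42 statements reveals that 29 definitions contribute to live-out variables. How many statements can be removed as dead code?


Dead code = total statements - live definitions
= 42 - 29 = 13

13


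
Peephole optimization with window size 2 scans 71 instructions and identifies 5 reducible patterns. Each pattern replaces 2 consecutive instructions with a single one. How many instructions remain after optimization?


Each match removes 1 instructions.
Total removed = 5 * 1 = 5
Remaining = 71 - 5 = 66

66


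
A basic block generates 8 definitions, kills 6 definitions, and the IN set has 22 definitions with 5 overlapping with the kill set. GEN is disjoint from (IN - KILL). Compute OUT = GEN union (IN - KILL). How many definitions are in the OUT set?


IN - KILL: 22 - 5 = 17 surviving definitions
OUT = GEN + surviving = 8 + 17 = 25

25


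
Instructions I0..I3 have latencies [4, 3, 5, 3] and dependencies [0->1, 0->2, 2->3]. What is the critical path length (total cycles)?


Compute longest path through dependency graph: dist(Ik) = max over predecessors of dist + latency(Ik).
dist(I0) = latency 4 = 4
dist(I1) = dist(I0) + 3 = 4 + 3 = 7
dist(I2) = dist(I0) + 5 = 4 + 5 = 9
dist(I3) = dist(I2) + 3 = 9 + 3 = 12
Critical path = max dist = 12

12


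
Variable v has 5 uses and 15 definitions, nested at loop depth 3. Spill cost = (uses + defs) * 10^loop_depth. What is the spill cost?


uses + defs = 5 + 15 = 20
10^3 = 1000
Spill cost = 20 * 1000 = 20000

20000


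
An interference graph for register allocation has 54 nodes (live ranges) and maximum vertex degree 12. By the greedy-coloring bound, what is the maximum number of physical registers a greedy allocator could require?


Greedy coloring never needs more than (max_degree + 1) colors: when coloring a vertex, at most max_degree neighbors are already colored.
Upper bound = 12 + 1 = 13

13


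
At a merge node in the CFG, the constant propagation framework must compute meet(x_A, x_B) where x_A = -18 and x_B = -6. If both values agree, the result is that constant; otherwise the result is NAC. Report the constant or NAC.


Meet operation: if both paths give the same constant, result is that constant; if they differ, result is NAC (not-a-constant).
Path A: -18, Path B: -6 -> differ
Result: not-a-constant -> NAC

NAC


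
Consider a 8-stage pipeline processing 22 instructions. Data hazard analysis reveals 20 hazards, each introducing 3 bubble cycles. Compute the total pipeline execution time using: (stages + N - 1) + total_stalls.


Base cycles = 8 + 22 - 1 = 29
Total stalls = 20 * 3 = 60
Total = 29 + 60 = 89

89


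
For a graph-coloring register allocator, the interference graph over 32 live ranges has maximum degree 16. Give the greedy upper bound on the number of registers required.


Greedy coloring never needs more than (max_degree + 1) colors: when coloring a vertex, at most max_degree neighbors are already colored.
Upper bound = 16 + 1 = 17

17


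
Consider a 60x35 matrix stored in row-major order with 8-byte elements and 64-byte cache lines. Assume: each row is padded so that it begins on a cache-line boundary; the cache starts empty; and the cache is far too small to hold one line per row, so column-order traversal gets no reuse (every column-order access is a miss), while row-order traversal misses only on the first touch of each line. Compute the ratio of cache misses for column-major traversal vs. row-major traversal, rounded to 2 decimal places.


Each row occupies 35 * 8 = 280 bytes and starts on a line boundary, so it spans ceil(280 / 64) = 5 cache lines.
Row-major traversal misses (one per line touched): 60 * ceil(35 * 8 / 64) = 300
Column-major traversal misses (no reuse, every access misses): 60 * 35 = 2100
Ratio = 2100 / 300 = 7.0

7.0


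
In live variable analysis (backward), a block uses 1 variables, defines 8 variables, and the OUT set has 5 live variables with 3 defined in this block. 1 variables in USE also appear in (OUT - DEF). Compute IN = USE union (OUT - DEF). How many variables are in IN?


OUT - DEF: 5 - 3 = 2
|IN| = |USE| + |OUT - DEF| - |USE ∩ (OUT - DEF)| = 1 + 2 - 1 = 2

2


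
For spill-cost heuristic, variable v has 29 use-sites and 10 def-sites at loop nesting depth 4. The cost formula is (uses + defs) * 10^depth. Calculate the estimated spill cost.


uses + defs = 29 + 10 = 39
10^4 = 10000
Spill cost = 39 * 10000 = 390000

390000


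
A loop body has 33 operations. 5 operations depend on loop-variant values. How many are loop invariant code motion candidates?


Invariant candidates = total - loop-dependent
= 33 - 5 = 28

28


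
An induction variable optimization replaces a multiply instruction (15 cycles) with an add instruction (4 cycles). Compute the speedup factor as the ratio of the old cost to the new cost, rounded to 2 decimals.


Ratio = mult_cost / add_cost = 15 / 4 = 3.75

3.75


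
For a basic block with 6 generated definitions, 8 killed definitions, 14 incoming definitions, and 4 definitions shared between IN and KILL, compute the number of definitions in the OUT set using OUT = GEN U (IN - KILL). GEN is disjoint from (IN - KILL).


IN - KILL: 14 - 4 = 10 surviving definitions
OUT = GEN + surviving = 6 + 10 = 16

16


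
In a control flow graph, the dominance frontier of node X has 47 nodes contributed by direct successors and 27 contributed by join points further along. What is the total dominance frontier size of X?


DF(X) = direct successor contributions + join point contributions
= 47 + 27 = 74

74


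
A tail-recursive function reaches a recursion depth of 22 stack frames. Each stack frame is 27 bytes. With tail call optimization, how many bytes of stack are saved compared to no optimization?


Without TCO: 22 * 27 = 594 bytes
With TCO: reuse 1 frame = 27 bytes
Savings = 594 - 27 = 567

567


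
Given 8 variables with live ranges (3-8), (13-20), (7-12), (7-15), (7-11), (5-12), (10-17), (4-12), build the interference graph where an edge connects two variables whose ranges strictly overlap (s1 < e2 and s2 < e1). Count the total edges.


Check all pairs for overlapping intervals.
Two intervals (s1,e1) and (s2,e2) overlap if s1 < e2 and s2 < e1.
v0 (3-8) vs v1..v7: overlaps v2, v3, v4, v5, v7 -> 5
v1 (13-20) vs v2..v7: overlaps v3, v6 -> 2
v2 (7-12) vs v3..v7: overlaps v3, v4, v5, v6, v7 -> 5
v3 (7-15) vs v4..v7: overlaps v4, v5, v6, v7 -> 4
v4 (7-11) vs v5..v7: overlaps v5, v6, v7 -> 3
v5 (5-12) vs v6..v7: overlaps v6, v7 -> 2
v6 (10-17) vs v7: overlaps v7 -> 1
Total overlapping pairs = 5 + 2 + 5 + 4 + 3 + 2 + 1 = 22

22


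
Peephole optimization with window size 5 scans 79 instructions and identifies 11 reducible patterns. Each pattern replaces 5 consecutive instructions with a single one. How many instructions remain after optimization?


Each match removes 4 instructions.
Total removed = 11 * 4 = 44
Remaining = 79 - 44 = 35

35


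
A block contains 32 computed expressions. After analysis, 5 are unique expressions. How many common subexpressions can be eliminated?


CSE count = total expressions - unique expressions
= 32 - 5 = 27

27


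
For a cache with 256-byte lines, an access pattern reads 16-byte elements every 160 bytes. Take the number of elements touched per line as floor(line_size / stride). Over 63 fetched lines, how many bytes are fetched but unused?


Elements per line = floor(256 / 160) = 1
Bytes used per line = 1 * 16 = 16
Wasted per line = 256 - 16 = 240
Total wasted = 240 * 63 = 15120

15120


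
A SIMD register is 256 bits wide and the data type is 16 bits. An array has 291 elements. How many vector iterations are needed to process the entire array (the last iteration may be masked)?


Width = 256 / 16 = 16 elements per vector op
Iterations = ceil(291 / 16) = 19

19


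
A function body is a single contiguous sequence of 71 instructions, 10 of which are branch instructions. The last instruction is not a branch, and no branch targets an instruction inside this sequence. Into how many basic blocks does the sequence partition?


With no in-sequence branch targets, the leaders are the first instruction plus the instruction after each branch.
Number of basic blocks = branches + 1
= 10 + 1 = 11

11


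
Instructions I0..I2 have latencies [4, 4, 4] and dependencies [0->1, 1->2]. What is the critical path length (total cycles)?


Compute longest path through dependency graph: dist(Ik) = max over predecessors of dist + latency(Ik).
dist(I0) = latency 4 = 4
dist(I1) = dist(I0) + 4 = 4 + 4 = 8
dist(I2) = dist(I1) + 4 = 8 + 4 = 12
Critical path = max dist = 12

12


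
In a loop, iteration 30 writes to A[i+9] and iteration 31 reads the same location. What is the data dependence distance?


Distance = read iteration - write iteration
= 31 - 30 = 1

1


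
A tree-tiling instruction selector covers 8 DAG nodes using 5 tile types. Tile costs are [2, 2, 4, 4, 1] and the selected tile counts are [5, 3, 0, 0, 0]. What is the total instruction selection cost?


Total cost = sum(count_i * cost_i)
= 5*2 + 3*2 + 0*4 + 0*4 + 0*1
= 16

16


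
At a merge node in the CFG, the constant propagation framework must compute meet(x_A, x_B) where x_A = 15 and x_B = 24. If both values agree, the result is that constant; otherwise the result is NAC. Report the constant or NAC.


Meet operation: if both paths give the same constant, result is that constant; if they differ, result is NAC (not-a-constant).
Path A: 15, Path B: 24 -> differ
Result: not-a-constant -> NAC

NAC


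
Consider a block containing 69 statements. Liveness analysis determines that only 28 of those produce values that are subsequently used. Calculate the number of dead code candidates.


Dead code = total statements - live definitions
= 69 - 28 = 41

41


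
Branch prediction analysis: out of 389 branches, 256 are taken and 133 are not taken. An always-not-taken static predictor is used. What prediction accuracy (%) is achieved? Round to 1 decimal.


Predictor: always-not-taken
Correct predictions = 133
Accuracy = 133 / 389 * 100 = 34.2%

34.2


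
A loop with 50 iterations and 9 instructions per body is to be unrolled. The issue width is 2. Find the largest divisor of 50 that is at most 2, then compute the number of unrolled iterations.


Largest divisor of 50 <= 2 is 2
New iterations = 50 / 2 = 25

25


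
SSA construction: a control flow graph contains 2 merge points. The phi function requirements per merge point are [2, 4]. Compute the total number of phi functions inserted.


Total phi functions = sum of phi functions at each join node
= 2 + 4 = 6

6


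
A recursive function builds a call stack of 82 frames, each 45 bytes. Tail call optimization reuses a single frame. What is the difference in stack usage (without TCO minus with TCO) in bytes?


Without TCO: 82 * 45 = 3690 bytes
With TCO: reuse 1 frame = 45 bytes
Savings = 3690 - 45 = 3645

3645


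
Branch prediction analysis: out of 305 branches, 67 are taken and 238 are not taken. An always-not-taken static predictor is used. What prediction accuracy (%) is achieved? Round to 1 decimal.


Predictor: always-not-taken
Correct predictions = 238
Accuracy = 238 / 305 * 100 = 78.0%

78.0


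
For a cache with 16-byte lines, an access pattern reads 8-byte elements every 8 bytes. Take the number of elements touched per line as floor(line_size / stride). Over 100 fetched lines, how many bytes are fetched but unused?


Elements per line = floor(16 / 8) = 2
Bytes used per line = 2 * 8 = 16
Wasted per line = 16 - 16 = 0
Total wasted = 0 * 100 = 0

0


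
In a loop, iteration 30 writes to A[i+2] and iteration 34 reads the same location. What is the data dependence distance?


Distance = read iteration - write iteration
= 34 - 30 = 4

4


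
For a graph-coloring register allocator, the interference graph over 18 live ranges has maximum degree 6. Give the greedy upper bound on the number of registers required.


Greedy coloring never needs more than (max_degree + 1) colors: when coloring a vertex, at most max_degree neighbors are already colored.
Upper bound = 6 + 1 = 7

7


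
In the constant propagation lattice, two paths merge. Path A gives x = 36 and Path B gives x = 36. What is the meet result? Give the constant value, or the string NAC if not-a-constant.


Meet operation: if both paths give the same constant, result is that constant; if they differ, result is NAC (not-a-constant).
Path A: 36, Path B: 36 -> equal
Result: constant -> 36

36


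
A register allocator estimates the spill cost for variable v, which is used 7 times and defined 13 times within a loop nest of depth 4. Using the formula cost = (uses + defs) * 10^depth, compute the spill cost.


uses + defs = 7 + 13 = 20
10^4 = 10000
Spill cost = 20 * 10000 = 200000

200000


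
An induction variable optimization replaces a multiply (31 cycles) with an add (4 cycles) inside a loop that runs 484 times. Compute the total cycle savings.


Per-iteration saving = 31 - 4 = 27
Total saved = 484 * 27 = 13068

13068


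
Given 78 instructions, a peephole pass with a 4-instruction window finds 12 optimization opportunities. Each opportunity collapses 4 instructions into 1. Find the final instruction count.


Each match removes 3 instructions.
Total removed = 12 * 3 = 36
Remaining = 78 - 36 = 42

42


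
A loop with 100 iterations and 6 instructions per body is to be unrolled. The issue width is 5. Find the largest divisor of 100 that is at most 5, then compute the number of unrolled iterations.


Largest divisor of 100 <= 5 is 5
New iterations = 100 / 5 = 20

20


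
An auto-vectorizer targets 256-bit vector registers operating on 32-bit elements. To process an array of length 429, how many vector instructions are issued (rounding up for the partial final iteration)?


Width = 256 / 32 = 8 elements per vector op
Iterations = ceil(429 / 8) = 54

54


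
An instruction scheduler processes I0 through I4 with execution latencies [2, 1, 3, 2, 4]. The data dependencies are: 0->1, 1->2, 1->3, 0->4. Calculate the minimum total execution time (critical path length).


Compute longest path through dependency graph: dist(Ik) = max over predecessors of dist + latency(Ik).
dist(I0) = latency 2 = 2
dist(I1) = dist(I0) + 1 = 2 + 1 = 3
dist(I2) = dist(I1) + 3 = 3 + 3 = 6
dist(I3) = dist(I1) + 2 = 3 + 2 = 5
dist(I4) = dist(I0) + 4 = 2 + 4 = 6
Critical path = max dist = 6

6


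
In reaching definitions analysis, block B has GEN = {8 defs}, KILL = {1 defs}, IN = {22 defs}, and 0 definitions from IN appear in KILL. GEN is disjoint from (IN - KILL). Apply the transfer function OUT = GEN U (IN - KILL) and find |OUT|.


IN - KILL: 22 - 0 = 22 surviving definitions
OUT = GEN + surviving = 8 + 22 = 30

30


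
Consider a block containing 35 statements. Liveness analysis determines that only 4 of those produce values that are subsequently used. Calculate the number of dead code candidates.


Dead code = total statements - live definitions
= 35 - 4 = 31

31


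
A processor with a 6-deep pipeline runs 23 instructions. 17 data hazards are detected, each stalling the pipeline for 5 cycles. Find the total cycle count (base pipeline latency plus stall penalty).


Base cycles = 6 + 23 - 1 = 28
Total stalls = 17 * 5 = 85
Total = 28 + 85 = 113

113


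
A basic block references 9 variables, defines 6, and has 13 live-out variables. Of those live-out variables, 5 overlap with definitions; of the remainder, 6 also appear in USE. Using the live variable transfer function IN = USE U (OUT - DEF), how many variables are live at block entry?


OUT - DEF: 13 - 5 = 8
|IN| = |USE| + |OUT - DEF| - |USE ∩ (OUT - DEF)| = 9 + 8 - 6 = 11

11


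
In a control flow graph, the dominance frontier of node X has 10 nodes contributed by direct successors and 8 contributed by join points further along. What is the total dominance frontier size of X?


DF(X) = direct successor contributions + join point contributions
= 10 + 8 = 18

18


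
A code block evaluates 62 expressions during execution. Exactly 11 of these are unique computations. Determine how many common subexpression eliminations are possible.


CSE count = total expressions - unique expressions
= 62 - 11 = 51

51


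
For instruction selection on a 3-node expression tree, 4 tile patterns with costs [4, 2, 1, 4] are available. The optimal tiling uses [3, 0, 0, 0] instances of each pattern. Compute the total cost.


Total cost = sum(count_i * cost_i)
= 3*4 + 0*2 + 0*1 + 0*4
= 12

12


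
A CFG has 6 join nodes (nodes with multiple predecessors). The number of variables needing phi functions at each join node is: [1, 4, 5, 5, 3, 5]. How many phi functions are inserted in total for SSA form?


Total phi functions = sum of phi functions at each join node
= 1 + 4 + 5 + 5 + 3 + 5 = 23

23


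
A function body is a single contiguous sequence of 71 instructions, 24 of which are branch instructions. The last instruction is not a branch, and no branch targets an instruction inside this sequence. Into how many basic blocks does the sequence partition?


With no in-sequence branch targets, the leaders are the first instruction plus the instruction after each branch.
Number of basic blocks = branches + 1
= 24 + 1 = 25

25


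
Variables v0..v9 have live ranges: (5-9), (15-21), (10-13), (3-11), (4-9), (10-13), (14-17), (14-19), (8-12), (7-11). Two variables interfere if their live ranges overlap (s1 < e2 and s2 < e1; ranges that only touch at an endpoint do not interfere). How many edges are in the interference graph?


Check all pairs for overlapping intervals.
Two intervals (s1,e1) and (s2,e2) overlap if s1 < e2 and s2 < e1.
v0 (5-9) vs v1..v9: overlaps v3, v4, v8, v9 -> 4
v1 (15-21) vs v2..v9: overlaps v6, v7 -> 2
v2 (10-13) vs v3..v9: overlaps v3, v5, v8, v9 -> 4
v3 (3-11) vs v4..v9: overlaps v4, v5, v8, v9 -> 4
v4 (4-9) vs v5..v9: overlaps v8, v9 -> 2
v5 (10-13) vs v6..v9: overlaps v8, v9 -> 2
v6 (14-17) vs v7..v9: overlaps v7 -> 1
v7 (14-19) vs v8..v9: overlaps none -> 0
v8 (8-12) vs v9: overlaps v9 -> 1
Total overlapping pairs = 4 + 2 + 4 + 4 + 2 + 2 + 1 + 0 + 1 = 20

20


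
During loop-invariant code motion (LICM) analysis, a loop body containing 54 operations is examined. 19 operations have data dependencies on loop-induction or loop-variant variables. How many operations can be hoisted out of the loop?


Invariant candidates = total - loop-dependent
= 54 - 19 = 35

35


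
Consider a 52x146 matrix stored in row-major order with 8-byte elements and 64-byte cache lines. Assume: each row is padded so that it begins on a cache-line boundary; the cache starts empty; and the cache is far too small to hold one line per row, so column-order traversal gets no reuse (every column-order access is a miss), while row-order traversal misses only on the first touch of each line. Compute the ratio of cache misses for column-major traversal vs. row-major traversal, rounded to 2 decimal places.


Each row occupies 146 * 8 = 1168 bytes and starts on a line boundary, so it spans ceil(1168 / 64) = 19 cache lines.
Row-major traversal misses (one per line touched): 52 * ceil(146 * 8 / 64) = 988
Column-major traversal misses (no reuse, every access misses): 52 * 146 = 7592
Ratio = 7592 / 988 = 7.68

7.68


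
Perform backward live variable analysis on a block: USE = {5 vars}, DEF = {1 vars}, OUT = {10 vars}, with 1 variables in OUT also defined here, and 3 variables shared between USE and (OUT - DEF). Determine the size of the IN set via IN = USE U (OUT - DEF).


OUT - DEF: 10 - 1 = 9
|IN| = |USE| + |OUT - DEF| - |USE ∩ (OUT - DEF)| = 5 + 9 - 3 = 11

11


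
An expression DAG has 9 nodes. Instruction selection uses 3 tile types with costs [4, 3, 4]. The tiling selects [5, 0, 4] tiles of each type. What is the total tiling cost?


Total cost = sum(count_i * cost_i)
= 5*4 + 0*3 + 4*4
= 36

36


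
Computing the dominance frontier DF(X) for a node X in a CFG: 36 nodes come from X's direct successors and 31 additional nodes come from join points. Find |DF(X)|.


DF(X) = direct successor contributions + join point contributions
= 36 + 31 = 67

67


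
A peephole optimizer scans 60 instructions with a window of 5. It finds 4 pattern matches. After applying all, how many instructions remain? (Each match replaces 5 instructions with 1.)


Each match removes 4 instructions.
Total removed = 4 * 4 = 16
Remaining = 60 - 16 = 44

44


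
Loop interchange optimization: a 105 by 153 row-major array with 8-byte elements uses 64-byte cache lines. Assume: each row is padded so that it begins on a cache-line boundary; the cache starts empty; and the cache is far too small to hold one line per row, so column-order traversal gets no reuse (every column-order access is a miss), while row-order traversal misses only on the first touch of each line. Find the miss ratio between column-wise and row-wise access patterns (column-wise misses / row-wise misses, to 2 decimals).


Each row occupies 153 * 8 = 1224 bytes and starts on a line boundary, so it spans ceil(1224 / 64) = 20 cache lines.
Row-major traversal misses (one per line touched): 105 * ceil(153 * 8 / 64) = 2100
Column-major traversal misses (no reuse, every access misses): 105 * 153 = 16065
Ratio = 16065 / 2100 = 7.65

7.65


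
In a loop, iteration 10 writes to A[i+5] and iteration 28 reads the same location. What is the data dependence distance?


Distance = read iteration - write iteration
= 28 - 10 = 18

18


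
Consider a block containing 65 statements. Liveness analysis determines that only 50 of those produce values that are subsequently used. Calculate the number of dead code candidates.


Dead code = total statements - live definitions
= 65 - 50 = 15

15


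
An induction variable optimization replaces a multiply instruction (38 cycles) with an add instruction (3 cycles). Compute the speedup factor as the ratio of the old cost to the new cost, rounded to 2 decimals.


Ratio = mult_cost / add_cost = 38 / 3 = 12.67

12.67


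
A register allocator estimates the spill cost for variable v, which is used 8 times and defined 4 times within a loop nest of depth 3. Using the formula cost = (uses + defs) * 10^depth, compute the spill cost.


uses + defs = 8 + 4 = 12
10^3 = 1000
Spill cost = 12 * 1000 = 12000

12000


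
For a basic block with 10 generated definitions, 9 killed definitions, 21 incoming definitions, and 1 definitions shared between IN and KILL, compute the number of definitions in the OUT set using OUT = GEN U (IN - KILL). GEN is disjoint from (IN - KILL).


IN - KILL: 21 - 1 = 20 surviving definitions
OUT = GEN + surviving = 10 + 20 = 30

30


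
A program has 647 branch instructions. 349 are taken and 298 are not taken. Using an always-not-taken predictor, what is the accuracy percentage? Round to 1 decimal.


Predictor: always-not-taken
Correct predictions = 298
Accuracy = 298 / 647 * 100 = 46.1%

46.1


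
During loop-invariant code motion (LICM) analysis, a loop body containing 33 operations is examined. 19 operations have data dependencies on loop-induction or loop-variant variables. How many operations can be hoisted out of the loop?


Invariant candidates = total - loop-dependent
= 33 - 19 = 14

14


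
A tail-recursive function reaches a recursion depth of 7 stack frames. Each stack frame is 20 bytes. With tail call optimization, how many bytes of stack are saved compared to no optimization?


Without TCO: 7 * 20 = 140 bytes
With TCO: reuse 1 frame = 20 bytes
Savings = 140 - 20 = 120

120


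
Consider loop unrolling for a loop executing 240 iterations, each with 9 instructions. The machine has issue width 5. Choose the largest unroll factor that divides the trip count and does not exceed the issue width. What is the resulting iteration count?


Largest divisor of 240 <= 5 is 5
New iterations = 240 / 5 = 48

48


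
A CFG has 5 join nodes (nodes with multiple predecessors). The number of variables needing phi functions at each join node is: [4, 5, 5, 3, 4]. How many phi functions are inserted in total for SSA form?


Total phi functions = sum of phi functions at each join node
= 4 + 5 + 5 + 3 + 4 = 21

21


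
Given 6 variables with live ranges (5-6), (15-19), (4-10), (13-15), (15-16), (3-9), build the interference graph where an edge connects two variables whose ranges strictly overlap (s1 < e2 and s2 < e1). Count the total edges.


Check all pairs for overlapping intervals.
Two intervals (s1,e1) and (s2,e2) overlap if s1 < e2 and s2 < e1.
v0 (5-6) vs v1..v5: overlaps v2, v5 -> 2
v1 (15-19) vs v2..v5: overlaps v4 -> 1
v2 (4-10) vs v3..v5: overlaps v5 -> 1
v3 (13-15) vs v4..v5: overlaps none -> 0
v4 (15-16) vs v5: overlaps none -> 0
Total overlapping pairs = 2 + 1 + 1 + 0 + 0 = 4

4


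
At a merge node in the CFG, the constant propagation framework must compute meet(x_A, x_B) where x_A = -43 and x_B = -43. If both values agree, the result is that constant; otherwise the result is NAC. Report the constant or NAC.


Meet operation: if both paths give the same constant, result is that constant; if they differ, result is NAC (not-a-constant).
Path A: -43, Path B: -43 -> equal
Result: constant -> -43

-43


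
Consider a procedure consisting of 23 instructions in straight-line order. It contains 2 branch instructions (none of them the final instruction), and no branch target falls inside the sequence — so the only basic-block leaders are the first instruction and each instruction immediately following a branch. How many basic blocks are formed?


With no in-sequence branch targets, the leaders are the first instruction plus the instruction after each branch.
Number of basic blocks = branches + 1
= 2 + 1 = 3

3


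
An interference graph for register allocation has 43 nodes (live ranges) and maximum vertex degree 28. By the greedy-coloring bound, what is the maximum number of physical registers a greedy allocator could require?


Greedy coloring never needs more than (max_degree + 1) colors: when coloring a vertex, at most max_degree neighbors are already colored.
Upper bound = 28 + 1 = 29

29


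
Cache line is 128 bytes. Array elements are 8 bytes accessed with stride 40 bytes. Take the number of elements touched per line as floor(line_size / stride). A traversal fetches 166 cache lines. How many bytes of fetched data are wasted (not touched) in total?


Elements per line = floor(128 / 40) = 3
Bytes used per line = 3 * 8 = 24
Wasted per line = 128 - 24 = 104
Total wasted = 104 * 166 = 17264

17264


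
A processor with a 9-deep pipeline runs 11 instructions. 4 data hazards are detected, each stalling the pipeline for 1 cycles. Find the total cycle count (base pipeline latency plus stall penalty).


Base cycles = 9 + 11 - 1 = 19
Total stalls = 4 * 1 = 4
Total = 19 + 4 = 23

23


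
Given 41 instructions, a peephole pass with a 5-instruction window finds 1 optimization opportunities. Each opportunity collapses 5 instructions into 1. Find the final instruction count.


Each match removes 4 instructions.
Total removed = 1 * 4 = 4
Remaining = 41 - 4 = 37

37


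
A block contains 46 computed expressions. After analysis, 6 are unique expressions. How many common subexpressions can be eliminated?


CSE count = total expressions - unique expressions
= 46 - 6 = 40

40


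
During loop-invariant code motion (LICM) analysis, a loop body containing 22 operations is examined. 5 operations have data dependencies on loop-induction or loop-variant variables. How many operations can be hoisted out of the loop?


Invariant candidates = total - loop-dependent
= 22 - 5 = 17

17


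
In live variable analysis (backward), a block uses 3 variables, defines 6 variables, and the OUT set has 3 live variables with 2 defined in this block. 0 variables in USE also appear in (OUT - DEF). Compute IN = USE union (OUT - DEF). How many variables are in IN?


OUT - DEF: 3 - 2 = 1
|IN| = |USE| + |OUT - DEF| - |USE ∩ (OUT - DEF)| = 3 + 1 - 0 = 4

4


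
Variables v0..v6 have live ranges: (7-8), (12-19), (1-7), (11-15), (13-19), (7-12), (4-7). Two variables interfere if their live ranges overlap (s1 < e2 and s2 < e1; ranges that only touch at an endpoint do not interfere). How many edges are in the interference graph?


Check all pairs for overlapping intervals.
Two intervals (s1,e1) and (s2,e2) overlap if s1 < e2 and s2 < e1.
v0 (7-8) vs v1..v6: overlaps v5 -> 1
v1 (12-19) vs v2..v6: overlaps v3, v4 -> 2
v2 (1-7) vs v3..v6: overlaps v6 -> 1
v3 (11-15) vs v4..v6: overlaps v4, v5 -> 2
v4 (13-19) vs v5..v6: overlaps none -> 0
v5 (7-12) vs v6: overlaps none -> 0
Total overlapping pairs = 1 + 2 + 1 + 2 + 0 + 0 = 6

6


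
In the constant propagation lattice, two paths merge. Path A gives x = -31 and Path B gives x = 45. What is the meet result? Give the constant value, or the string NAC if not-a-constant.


Meet operation: if both paths give the same constant, result is that constant; if they differ, result is NAC (not-a-constant).
Path A: -31, Path B: 45 -> differ
Result: not-a-constant -> NAC

NAC


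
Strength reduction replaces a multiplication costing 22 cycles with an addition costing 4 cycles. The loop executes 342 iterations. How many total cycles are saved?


Per-iteration saving = 22 - 4 = 18
Total saved = 342 * 18 = 6156

6156


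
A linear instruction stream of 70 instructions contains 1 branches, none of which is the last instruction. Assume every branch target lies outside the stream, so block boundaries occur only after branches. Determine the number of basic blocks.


With no in-sequence branch targets, the leaders are the first instruction plus the instruction after each branch.
Number of basic blocks = branches + 1
= 1 + 1 = 2

2


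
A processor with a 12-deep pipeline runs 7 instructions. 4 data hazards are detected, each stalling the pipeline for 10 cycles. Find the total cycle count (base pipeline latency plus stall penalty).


Base cycles = 12 + 7 - 1 = 18
Total stalls = 4 * 10 = 40
Total = 18 + 40 = 58

58


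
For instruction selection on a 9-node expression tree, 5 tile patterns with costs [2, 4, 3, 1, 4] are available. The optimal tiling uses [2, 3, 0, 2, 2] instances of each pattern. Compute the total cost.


Total cost = sum(count_i * cost_i)
= 2*2 + 3*4 + 0*3 + 2*1 + 2*4
= 26

26
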